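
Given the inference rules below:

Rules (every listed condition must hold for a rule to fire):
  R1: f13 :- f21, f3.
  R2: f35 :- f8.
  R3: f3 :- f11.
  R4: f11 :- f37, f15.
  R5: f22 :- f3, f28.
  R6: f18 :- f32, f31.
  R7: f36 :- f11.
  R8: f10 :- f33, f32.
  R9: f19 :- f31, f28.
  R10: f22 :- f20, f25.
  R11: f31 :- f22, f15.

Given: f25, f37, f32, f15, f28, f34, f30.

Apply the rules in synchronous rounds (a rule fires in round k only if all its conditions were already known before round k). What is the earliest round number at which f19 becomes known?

Round 1 — R4, derive f11.
Round 2 — R3, R7, derive f3, f36.
Round 3 — R5, derive f22.
Round 4 — R11, derive f31.
Round 5 — R6, R9, derive f18, f19.
f19 first appears in round 5.

5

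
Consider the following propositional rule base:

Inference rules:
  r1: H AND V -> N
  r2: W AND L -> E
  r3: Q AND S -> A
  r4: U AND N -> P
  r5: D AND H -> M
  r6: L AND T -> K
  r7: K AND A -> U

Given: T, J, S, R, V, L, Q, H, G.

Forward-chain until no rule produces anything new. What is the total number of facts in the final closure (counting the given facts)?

14

Round 1 — r1, r3, r6, derive N, A, K.
Round 2 — r7, derive U.
Round 3 — r4, derive P.
Closure: {A, G, H, J, K, L, N, P, Q, R, S, T, U, V} — 14 facts.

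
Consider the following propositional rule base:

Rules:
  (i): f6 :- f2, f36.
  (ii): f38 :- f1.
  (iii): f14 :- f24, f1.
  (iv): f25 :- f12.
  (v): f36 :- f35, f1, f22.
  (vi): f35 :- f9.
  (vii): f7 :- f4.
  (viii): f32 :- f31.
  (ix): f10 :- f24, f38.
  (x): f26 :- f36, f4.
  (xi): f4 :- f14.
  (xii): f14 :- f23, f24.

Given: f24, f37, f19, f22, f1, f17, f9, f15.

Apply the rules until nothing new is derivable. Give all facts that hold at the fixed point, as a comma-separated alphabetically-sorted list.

[1] (ii) [f38 :- f1.]; (iii) [f14 :- f24, f1.]; (vi) [f35 :- f9.]. ⇒ new: f38, f14, f35.
[2] (v) [f36 :- f35, f1, f22.]; (ix) [f10 :- f24, f38.]; (xi) [f4 :- f14.]. ⇒ new: f36, f10, f4.
[3] (vii) [f7 :- f4.]; (x) [f26 :- f36, f4.]. ⇒ new: f7, f26.

f1, f10, f14, f15, f17, f19, f22, f24, f26, f35, f36, f37, f38, f4, f7, f9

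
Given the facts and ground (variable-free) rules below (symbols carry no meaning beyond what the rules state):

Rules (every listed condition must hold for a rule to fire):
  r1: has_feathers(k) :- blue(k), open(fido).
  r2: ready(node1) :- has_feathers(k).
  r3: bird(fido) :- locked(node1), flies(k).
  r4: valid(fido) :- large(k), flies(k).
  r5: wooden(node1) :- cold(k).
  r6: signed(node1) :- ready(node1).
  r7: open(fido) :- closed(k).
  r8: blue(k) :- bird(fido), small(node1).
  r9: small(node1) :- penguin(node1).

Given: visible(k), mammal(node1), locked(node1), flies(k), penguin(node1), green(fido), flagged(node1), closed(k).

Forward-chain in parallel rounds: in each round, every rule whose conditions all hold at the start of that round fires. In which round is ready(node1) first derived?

Round 1: r3 [bird(fido) :- locked(node1), flies(k).]; r7 [open(fido) :- closed(k).]; r9 [small(node1) :- penguin(node1).]. New: bird(fido), open(fido), small(node1).
Round 2: r8 [blue(k) :- bird(fido), small(node1).]. New: blue(k).
Round 3: r1 [has_feathers(k) :- blue(k), open(fido).]. New: has_feathers(k).
Round 4: r2 [ready(node1) :- has_feathers(k).]. New: ready(node1).
ready(node1) first appears in round 4.

4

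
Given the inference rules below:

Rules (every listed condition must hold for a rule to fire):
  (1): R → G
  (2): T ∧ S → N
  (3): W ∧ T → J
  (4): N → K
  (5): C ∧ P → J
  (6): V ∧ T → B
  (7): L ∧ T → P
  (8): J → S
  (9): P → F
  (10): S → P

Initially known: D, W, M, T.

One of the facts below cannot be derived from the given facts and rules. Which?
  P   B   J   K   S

B

Round 1 — (3), derive J.
Round 2 — (8), derive S.
Round 3 — (2), (10), derive N, P.
Round 4 — (4), (9), derive K, F.
Derived: P (round 3), J (round 1), S (round 2), K (round 4). B never appears in any round.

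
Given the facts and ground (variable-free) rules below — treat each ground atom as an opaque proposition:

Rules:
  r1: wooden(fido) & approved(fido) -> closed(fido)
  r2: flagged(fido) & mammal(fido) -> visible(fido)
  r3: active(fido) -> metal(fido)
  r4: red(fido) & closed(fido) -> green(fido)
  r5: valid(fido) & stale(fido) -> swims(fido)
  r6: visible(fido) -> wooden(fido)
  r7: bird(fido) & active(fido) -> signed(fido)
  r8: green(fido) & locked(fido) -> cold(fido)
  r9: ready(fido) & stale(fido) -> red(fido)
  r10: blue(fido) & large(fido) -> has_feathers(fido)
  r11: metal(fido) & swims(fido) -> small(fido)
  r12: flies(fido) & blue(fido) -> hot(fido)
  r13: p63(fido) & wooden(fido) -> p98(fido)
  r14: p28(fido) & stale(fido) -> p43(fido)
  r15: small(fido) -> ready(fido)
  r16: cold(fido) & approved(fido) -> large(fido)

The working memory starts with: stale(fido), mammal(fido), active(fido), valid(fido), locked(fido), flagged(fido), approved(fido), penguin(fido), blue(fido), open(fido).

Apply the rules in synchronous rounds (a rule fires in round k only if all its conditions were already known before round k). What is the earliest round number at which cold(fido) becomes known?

[1] r2 [flagged(fido) & mammal(fido) -> visible(fido)]; r3 [active(fido) -> metal(fido)]; r5 [valid(fido) & stale(fido) -> swims(fido)]. ⇒ new: visible(fido), metal(fido), swims(fido).
[2] r6 [visible(fido) -> wooden(fido)]; r11 [metal(fido) & swims(fido) -> small(fido)]. ⇒ new: wooden(fido), small(fido).
[3] r1 [wooden(fido) & approved(fido) -> closed(fido)]; r15 [small(fido) -> ready(fido)]. ⇒ new: closed(fido), ready(fido).
[4] r9 [ready(fido) & stale(fido) -> red(fido)]. ⇒ new: red(fido).
[5] r4 [red(fido) & closed(fido) -> green(fido)]. ⇒ new: green(fido).
[6] r8 [green(fido) & locked(fido) -> cold(fido)]. ⇒ new: cold(fido).
cold(fido) first appears in round 6.

6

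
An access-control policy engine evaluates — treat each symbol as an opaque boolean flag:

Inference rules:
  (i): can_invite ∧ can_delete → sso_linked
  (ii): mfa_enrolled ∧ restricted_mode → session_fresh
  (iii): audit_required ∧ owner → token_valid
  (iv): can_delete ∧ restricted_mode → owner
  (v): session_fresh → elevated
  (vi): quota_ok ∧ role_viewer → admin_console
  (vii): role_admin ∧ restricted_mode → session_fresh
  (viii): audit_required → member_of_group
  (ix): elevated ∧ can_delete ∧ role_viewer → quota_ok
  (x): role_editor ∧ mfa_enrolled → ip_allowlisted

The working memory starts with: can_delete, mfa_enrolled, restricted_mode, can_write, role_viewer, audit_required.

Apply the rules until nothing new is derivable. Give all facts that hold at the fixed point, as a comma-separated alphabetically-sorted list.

Round 1: (ii) [mfa_enrolled ∧ restricted_mode → session_fresh]; (iv) [can_delete ∧ restricted_mode → owner]; (viii) [audit_required → member_of_group]. Adds session_fresh, owner, member_of_group.
Round 2: (iii) [audit_required ∧ owner → token_valid]; (v) [session_fresh → elevated]. Adds token_valid, elevated.
Round 3: (ix) [elevated ∧ can_delete ∧ role_viewer → quota_ok]. Adds quota_ok.
Round 4: (vi) [quota_ok ∧ role_viewer → admin_console]. Adds admin_console.

admin_console, audit_required, can_delete, can_write, elevated, member_of_group, mfa_enrolled, owner, quota_ok, restricted_mode, role_viewer, session_fresh, token_valid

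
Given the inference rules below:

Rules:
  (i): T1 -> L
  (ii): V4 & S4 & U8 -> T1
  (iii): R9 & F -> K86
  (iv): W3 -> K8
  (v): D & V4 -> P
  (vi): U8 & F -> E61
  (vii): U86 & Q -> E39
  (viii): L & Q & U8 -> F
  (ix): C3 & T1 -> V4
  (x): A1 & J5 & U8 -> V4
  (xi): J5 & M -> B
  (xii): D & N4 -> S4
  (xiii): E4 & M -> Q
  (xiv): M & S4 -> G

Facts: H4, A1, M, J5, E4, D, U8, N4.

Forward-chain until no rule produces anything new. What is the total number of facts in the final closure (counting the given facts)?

Round 1: (x) [A1 & J5 & U8 -> V4]; (xi) [J5 & M -> B]; (xii) [D & N4 -> S4]; (xiii) [E4 & M -> Q]. Adds V4, B, S4, Q.
Round 2: (ii) [V4 & S4 & U8 -> T1]; (v) [D & V4 -> P]; (xiv) [M & S4 -> G]. Adds T1, P, G.
Round 3: (i) [T1 -> L]. Adds L.
Round 4: (viii) [L & Q & U8 -> F]. Adds F.
Round 5: (vi) [U8 & F -> E61]. Adds E61.
Closure: {A1, B, D, E4, E61, F, G, H4, J5, L, M, N4, P, Q, S4, T1, U8, V4} — 18 facts.

18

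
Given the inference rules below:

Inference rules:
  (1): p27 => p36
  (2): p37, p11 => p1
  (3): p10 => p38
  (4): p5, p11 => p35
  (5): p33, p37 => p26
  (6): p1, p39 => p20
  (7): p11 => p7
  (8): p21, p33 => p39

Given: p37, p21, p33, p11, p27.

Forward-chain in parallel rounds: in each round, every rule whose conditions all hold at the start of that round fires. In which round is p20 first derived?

2

Round 1 — (1), (2), (5), (7), (8), derive p36, p1, p26, p7, p39.
Round 2 — (6), derive p20.
p20 first appears in round 2.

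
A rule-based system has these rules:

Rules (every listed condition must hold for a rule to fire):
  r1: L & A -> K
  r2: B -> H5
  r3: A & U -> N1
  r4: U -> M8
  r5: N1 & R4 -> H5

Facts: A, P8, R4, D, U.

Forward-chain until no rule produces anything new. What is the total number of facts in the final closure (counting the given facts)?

8

Round 1 fires r3, r4, giving N1, M8.
Round 2 fires r5, giving H5.
Closure: {A, D, H5, M8, N1, P8, R4, U} — 8 facts.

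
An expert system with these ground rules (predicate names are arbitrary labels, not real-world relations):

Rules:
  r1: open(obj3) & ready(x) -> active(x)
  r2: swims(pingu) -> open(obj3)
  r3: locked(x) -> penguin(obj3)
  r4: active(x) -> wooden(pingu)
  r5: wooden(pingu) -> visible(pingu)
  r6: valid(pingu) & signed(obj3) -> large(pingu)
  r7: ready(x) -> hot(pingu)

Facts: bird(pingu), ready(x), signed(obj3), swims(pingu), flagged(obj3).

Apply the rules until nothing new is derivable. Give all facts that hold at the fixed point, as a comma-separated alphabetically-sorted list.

Round 1 fires r2, r7, giving open(obj3), hot(pingu).
Round 2 fires r1, giving active(x).
Round 3 fires r4, giving wooden(pingu).
Round 4 fires r5, giving visible(pingu).

active(x), bird(pingu), flagged(obj3), hot(pingu), open(obj3), ready(x), signed(obj3), swims(pingu), visible(pingu), wooden(pingu)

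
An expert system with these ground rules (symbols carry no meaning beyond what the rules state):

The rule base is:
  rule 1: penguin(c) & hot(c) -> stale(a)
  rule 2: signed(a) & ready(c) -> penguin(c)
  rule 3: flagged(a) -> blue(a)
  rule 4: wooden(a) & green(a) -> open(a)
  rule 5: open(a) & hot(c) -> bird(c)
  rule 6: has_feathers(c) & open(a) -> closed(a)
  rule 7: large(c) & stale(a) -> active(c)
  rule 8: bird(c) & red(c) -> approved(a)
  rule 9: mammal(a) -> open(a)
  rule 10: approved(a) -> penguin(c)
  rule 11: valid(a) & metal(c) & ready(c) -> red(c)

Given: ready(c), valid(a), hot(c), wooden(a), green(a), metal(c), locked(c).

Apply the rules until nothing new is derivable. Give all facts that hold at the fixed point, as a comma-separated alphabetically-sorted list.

Round 1 — rule 4, rule 11, derive open(a), red(c).
Round 2 — rule 5, derive bird(c).
Round 3 — rule 8, derive approved(a).
Round 4 — rule 10, derive penguin(c).
Round 5 — rule 1, derive stale(a).

approved(a), bird(c), green(a), hot(c), locked(c), metal(c), open(a), penguin(c), ready(c), red(c), stale(a), valid(a), wooden(a)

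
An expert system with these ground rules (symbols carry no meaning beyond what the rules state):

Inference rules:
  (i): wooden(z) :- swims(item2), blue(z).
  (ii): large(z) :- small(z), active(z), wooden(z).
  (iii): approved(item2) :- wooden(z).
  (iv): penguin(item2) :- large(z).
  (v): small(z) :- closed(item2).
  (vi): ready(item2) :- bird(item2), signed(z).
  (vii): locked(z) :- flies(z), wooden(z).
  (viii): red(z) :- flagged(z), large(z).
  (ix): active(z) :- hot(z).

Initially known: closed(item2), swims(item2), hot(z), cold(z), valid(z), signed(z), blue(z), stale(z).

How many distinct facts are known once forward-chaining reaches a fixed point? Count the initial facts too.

14

Round 1 fires (i), (v), (ix), giving wooden(z), small(z), active(z).
Round 2 fires (ii), (iii), giving large(z), approved(item2).
Round 3 fires (iv), giving penguin(item2).
Closure: {active(z), approved(item2), blue(z), closed(item2), cold(z), hot(z), large(z), penguin(item2), signed(z), small(z), stale(z), swims(item2), valid(z), wooden(z)} — 14 facts.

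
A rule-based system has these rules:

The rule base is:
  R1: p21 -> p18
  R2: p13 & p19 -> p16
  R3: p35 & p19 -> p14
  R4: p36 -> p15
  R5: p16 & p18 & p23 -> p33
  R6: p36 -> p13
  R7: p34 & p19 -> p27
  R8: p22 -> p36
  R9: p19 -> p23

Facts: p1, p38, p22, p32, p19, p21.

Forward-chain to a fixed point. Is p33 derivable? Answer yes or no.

yes

Round 1 fires R1, R8, R9, giving p18, p36, p23.
Round 2 fires R4, R6, giving p15, p13.
Round 3 fires R2, giving p16.
Round 4 fires R5, giving p33.
p33 appears in round 4, so it is derivable.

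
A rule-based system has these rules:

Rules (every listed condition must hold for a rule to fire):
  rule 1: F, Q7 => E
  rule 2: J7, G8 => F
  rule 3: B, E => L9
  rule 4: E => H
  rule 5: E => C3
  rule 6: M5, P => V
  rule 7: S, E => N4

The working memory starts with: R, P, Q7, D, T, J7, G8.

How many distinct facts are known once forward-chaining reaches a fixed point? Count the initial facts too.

[1] rule 2 [J7, G8 => F]. ⇒ new: F.
[2] rule 1 [F, Q7 => E]. ⇒ new: E.
[3] rule 4 [E => H]; rule 5 [E => C3]. ⇒ new: H, C3.
Closure: {C3, D, E, F, G8, H, J7, P, Q7, R, T} — 11 facts.

11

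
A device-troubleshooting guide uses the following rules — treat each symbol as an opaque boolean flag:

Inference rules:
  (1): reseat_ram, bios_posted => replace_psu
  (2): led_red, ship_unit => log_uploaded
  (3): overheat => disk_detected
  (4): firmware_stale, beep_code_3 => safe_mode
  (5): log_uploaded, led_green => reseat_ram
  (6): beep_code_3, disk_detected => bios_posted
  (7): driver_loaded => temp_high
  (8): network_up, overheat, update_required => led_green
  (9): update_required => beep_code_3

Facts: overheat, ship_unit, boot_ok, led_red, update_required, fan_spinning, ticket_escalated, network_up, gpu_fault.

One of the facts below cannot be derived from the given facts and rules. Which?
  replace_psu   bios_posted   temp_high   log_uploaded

temp_high

Round 1 fires (2), (3), (8), (9), giving log_uploaded, disk_detected, led_green, beep_code_3.
Round 2 fires (5), (6), giving reseat_ram, bios_posted.
Round 3 fires (1), giving replace_psu.
Derived: bios_posted (round 2), log_uploaded (round 1), replace_psu (round 3). temp_high never appears in any round.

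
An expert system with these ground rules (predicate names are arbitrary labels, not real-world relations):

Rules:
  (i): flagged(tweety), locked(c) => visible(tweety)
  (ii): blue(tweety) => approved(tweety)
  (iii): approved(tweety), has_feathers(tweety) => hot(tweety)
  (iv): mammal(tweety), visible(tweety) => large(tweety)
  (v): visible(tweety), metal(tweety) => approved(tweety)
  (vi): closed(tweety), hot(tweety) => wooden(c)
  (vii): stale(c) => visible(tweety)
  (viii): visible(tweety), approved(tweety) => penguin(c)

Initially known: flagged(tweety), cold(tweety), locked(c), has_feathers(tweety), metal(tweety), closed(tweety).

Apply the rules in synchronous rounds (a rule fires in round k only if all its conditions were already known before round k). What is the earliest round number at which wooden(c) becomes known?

4

[1] (i) [flagged(tweety), locked(c) => visible(tweety)]. ⇒ new: visible(tweety).
[2] (v) [visible(tweety), metal(tweety) => approved(tweety)]. ⇒ new: approved(tweety).
[3] (iii) [approved(tweety), has_feathers(tweety) => hot(tweety)]; (viii) [visible(tweety), approved(tweety) => penguin(c)]. ⇒ new: hot(tweety), penguin(c).
[4] (vi) [closed(tweety), hot(tweety) => wooden(c)]. ⇒ new: wooden(c).
wooden(c) first appears in round 4.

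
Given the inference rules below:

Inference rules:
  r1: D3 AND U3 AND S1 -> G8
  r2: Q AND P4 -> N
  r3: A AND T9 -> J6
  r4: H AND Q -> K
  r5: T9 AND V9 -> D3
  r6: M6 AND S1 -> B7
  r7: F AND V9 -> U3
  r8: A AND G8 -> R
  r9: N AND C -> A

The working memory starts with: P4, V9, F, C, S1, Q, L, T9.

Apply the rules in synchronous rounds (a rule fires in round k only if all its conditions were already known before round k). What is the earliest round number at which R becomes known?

Round 1: r2 [Q AND P4 -> N]; r5 [T9 AND V9 -> D3]; r7 [F AND V9 -> U3]. Adds N, D3, U3.
Round 2: r1 [D3 AND U3 AND S1 -> G8]; r9 [N AND C -> A]. Adds G8, A.
Round 3: r3 [A AND T9 -> J6]; r8 [A AND G8 -> R]. Adds J6, R.
R first appears in round 3.

3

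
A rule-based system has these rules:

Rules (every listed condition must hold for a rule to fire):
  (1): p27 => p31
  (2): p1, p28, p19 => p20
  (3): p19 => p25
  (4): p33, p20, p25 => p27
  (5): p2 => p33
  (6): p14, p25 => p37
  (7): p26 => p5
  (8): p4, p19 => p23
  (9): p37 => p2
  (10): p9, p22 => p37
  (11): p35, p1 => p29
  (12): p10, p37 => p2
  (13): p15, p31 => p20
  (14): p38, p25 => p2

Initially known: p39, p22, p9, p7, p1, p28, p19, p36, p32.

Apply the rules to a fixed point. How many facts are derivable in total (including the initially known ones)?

16

Round 1: (2) [p1, p28, p19 => p20]; (3) [p19 => p25]; (10) [p9, p22 => p37]. New: p20, p25, p37.
Round 2: (9) [p37 => p2]. New: p2.
Round 3: (5) [p2 => p33]. New: p33.
Round 4: (4) [p33, p20, p25 => p27]. New: p27.
Round 5: (1) [p27 => p31]. New: p31.
Closure: {p1, p19, p2, p20, p22, p25, p27, p28, p31, p32, p33, p36, p37, p39, p7, p9} — 16 facts.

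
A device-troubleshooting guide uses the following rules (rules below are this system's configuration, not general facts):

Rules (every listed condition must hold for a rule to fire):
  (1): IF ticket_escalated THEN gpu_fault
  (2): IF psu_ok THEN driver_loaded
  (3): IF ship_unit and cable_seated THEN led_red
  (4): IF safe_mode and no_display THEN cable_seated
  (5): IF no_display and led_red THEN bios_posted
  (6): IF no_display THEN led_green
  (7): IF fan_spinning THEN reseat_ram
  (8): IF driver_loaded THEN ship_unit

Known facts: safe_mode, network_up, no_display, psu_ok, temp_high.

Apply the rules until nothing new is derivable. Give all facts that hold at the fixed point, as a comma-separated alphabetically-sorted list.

bios_posted, cable_seated, driver_loaded, led_green, led_red, network_up, no_display, psu_ok, safe_mode, ship_unit, temp_high

[1] (2) [IF psu_ok THEN driver_loaded]; (4) [IF safe_mode and no_display THEN cable_seated]; (6) [IF no_display THEN led_green]. ⇒ new: driver_loaded, cable_seated, led_green.
[2] (8) [IF driver_loaded THEN ship_unit]. ⇒ new: ship_unit.
[3] (3) [IF ship_unit and cable_seated THEN led_red]. ⇒ new: led_red.
[4] (5) [IF no_display and led_red THEN bios_posted]. ⇒ new: bios_posted.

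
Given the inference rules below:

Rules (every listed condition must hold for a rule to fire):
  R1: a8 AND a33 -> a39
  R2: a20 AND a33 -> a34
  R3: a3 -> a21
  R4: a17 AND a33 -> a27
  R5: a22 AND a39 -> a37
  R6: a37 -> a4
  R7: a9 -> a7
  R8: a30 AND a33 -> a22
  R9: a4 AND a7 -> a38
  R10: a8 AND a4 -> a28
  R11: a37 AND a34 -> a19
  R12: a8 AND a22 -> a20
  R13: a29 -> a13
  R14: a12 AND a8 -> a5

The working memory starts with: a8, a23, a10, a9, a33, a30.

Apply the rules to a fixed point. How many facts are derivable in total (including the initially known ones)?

16

Round 1: R1 [a8 AND a33 -> a39]; R7 [a9 -> a7]; R8 [a30 AND a33 -> a22]. New: a39, a7, a22.
Round 2: R5 [a22 AND a39 -> a37]; R12 [a8 AND a22 -> a20]. New: a37, a20.
Round 3: R2 [a20 AND a33 -> a34]; R6 [a37 -> a4]. New: a34, a4.
Round 4: R9 [a4 AND a7 -> a38]; R10 [a8 AND a4 -> a28]; R11 [a37 AND a34 -> a19]. New: a38, a28, a19.
Closure: {a10, a19, a20, a22, a23, a28, a30, a33, a34, a37, a38, a39, a4, a7, a8, a9} — 16 facts.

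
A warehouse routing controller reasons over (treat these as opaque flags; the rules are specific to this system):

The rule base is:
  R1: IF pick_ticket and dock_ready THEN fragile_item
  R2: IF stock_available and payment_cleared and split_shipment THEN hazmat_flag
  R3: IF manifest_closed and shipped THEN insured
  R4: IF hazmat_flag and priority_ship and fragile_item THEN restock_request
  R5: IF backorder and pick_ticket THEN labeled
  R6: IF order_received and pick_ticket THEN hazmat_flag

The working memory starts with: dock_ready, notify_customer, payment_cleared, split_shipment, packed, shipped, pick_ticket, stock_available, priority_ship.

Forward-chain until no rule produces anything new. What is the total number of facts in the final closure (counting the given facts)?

Round 1: R1 [IF pick_ticket and dock_ready THEN fragile_item]; R2 [IF stock_available and payment_cleared and split_shipment THEN hazmat_flag]. New: fragile_item, hazmat_flag.
Round 2: R4 [IF hazmat_flag and priority_ship and fragile_item THEN restock_request]. New: restock_request.
Closure: {dock_ready, fragile_item, hazmat_flag, notify_customer, packed, payment_cleared, pick_ticket, priority_ship, restock_request, shipped, split_shipment, stock_available} — 12 facts.

12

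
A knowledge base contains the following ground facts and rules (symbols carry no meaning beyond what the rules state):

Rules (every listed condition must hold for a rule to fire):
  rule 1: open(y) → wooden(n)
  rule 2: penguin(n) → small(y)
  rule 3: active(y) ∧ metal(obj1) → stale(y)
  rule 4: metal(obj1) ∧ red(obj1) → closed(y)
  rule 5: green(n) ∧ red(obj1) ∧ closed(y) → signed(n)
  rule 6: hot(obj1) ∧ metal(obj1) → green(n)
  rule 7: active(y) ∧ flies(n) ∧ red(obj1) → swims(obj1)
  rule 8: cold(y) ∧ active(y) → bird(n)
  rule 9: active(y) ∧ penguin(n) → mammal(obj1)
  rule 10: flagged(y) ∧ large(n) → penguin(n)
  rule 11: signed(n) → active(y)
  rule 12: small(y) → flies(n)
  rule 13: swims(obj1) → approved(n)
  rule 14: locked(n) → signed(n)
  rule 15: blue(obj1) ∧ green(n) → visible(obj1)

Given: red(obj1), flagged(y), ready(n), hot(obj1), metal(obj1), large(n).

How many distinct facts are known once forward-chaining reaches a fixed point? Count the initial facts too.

17

Round 1: rule 4 [metal(obj1) ∧ red(obj1) → closed(y)]; rule 6 [hot(obj1) ∧ metal(obj1) → green(n)]; rule 10 [flagged(y) ∧ large(n) → penguin(n)]. Adds closed(y), green(n), penguin(n).
Round 2: rule 2 [penguin(n) → small(y)]; rule 5 [green(n) ∧ red(obj1) ∧ closed(y) → signed(n)]. Adds small(y), signed(n).
Round 3: rule 11 [signed(n) → active(y)]; rule 12 [small(y) → flies(n)]. Adds active(y), flies(n).
Round 4: rule 3 [active(y) ∧ metal(obj1) → stale(y)]; rule 7 [active(y) ∧ flies(n) ∧ red(obj1) → swims(obj1)]; rule 9 [active(y) ∧ penguin(n) → mammal(obj1)]. Adds stale(y), swims(obj1), mammal(obj1).
Round 5: rule 13 [swims(obj1) → approved(n)]. Adds approved(n).
Closure: {active(y), approved(n), closed(y), flagged(y), flies(n), green(n), hot(obj1), large(n), mammal(obj1), metal(obj1), penguin(n), ready(n), red(obj1), signed(n), small(y), stale(y), swims(obj1)} — 17 facts.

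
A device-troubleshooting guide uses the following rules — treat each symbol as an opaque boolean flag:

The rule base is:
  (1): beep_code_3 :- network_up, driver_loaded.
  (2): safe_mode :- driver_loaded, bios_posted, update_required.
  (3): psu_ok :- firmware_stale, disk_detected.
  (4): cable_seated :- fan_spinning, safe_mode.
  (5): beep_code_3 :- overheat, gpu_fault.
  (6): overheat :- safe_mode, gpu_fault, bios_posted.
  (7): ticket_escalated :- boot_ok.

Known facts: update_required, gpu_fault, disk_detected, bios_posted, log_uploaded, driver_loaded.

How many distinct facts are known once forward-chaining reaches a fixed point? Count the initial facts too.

Round 1 fires (2), giving safe_mode.
Round 2 fires (6), giving overheat.
Round 3 fires (5), giving beep_code_3.
Closure: {beep_code_3, bios_posted, disk_detected, driver_loaded, gpu_fault, log_uploaded, overheat, safe_mode, update_required} — 9 facts.

9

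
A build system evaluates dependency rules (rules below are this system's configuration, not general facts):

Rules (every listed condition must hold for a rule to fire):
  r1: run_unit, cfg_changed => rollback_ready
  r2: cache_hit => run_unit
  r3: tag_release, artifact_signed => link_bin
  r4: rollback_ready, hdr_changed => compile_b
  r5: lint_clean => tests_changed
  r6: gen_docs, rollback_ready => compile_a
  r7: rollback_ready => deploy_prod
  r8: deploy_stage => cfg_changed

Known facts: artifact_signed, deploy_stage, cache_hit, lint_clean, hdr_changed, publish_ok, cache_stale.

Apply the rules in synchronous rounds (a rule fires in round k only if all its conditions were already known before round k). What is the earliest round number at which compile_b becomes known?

3

Round 1 fires r2, r5, r8, giving run_unit, tests_changed, cfg_changed.
Round 2 fires r1, giving rollback_ready.
Round 3 fires r4, r7, giving compile_b, deploy_prod.
compile_b first appears in round 3.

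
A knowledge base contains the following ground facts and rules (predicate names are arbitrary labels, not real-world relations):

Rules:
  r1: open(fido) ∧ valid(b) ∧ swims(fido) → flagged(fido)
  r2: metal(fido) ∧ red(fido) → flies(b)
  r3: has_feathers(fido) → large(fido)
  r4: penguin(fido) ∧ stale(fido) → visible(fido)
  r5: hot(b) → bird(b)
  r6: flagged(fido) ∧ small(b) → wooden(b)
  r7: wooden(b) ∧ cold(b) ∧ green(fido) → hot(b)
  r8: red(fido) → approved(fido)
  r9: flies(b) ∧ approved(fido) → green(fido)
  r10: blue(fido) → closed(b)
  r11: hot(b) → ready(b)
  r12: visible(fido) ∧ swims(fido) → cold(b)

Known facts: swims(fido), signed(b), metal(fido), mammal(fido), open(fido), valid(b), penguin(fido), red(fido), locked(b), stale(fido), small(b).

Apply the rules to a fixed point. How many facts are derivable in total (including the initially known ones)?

21

Round 1: r1 [open(fido) ∧ valid(b) ∧ swims(fido) → flagged(fido)]; r2 [metal(fido) ∧ red(fido) → flies(b)]; r4 [penguin(fido) ∧ stale(fido) → visible(fido)]; r8 [red(fido) → approved(fido)]. New: flagged(fido), flies(b), visible(fido), approved(fido).
Round 2: r6 [flagged(fido) ∧ small(b) → wooden(b)]; r9 [flies(b) ∧ approved(fido) → green(fido)]; r12 [visible(fido) ∧ swims(fido) → cold(b)]. New: wooden(b), green(fido), cold(b).
Round 3: r7 [wooden(b) ∧ cold(b) ∧ green(fido) → hot(b)]. New: hot(b).
Round 4: r5 [hot(b) → bird(b)]; r11 [hot(b) → ready(b)]. New: bird(b), ready(b).
Closure: {approved(fido), bird(b), cold(b), flagged(fido), flies(b), green(fido), hot(b), locked(b), mammal(fido), metal(fido), open(fido), penguin(fido), ready(b), red(fido), signed(b), small(b), stale(fido), swims(fido), valid(b), visible(fido), wooden(b)} — 21 facts.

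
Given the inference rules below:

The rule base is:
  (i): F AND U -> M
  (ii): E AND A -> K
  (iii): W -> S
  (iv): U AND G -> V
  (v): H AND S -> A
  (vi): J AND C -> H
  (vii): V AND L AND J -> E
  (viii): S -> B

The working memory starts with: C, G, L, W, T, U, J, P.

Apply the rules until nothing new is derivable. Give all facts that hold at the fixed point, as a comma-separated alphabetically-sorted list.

Round 1: (iii) [W -> S]; (iv) [U AND G -> V]; (vi) [J AND C -> H]. Adds S, V, H.
Round 2: (v) [H AND S -> A]; (vii) [V AND L AND J -> E]; (viii) [S -> B]. Adds A, E, B.
Round 3: (ii) [E AND A -> K]. Adds K.

A, B, C, E, G, H, J, K, L, P, S, T, U, V, W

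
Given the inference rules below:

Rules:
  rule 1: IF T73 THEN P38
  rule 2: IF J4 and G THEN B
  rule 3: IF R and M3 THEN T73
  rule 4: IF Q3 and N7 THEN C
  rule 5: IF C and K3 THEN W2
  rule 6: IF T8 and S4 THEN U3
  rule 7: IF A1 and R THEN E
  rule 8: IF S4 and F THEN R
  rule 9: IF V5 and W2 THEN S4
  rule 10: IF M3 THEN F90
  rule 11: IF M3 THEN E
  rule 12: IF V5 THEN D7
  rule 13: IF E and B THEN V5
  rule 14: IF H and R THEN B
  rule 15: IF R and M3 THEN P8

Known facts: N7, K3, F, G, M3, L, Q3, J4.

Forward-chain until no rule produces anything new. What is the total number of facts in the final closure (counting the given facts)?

20

Round 1: rule 2 [IF J4 and G THEN B]; rule 4 [IF Q3 and N7 THEN C]; rule 10 [IF M3 THEN F90]; rule 11 [IF M3 THEN E]. New: B, C, F90, E.
Round 2: rule 5 [IF C and K3 THEN W2]; rule 13 [IF E and B THEN V5]. New: W2, V5.
Round 3: rule 9 [IF V5 and W2 THEN S4]; rule 12 [IF V5 THEN D7]. New: S4, D7.
Round 4: rule 8 [IF S4 and F THEN R]. New: R.
Round 5: rule 3 [IF R and M3 THEN T73]; rule 15 [IF R and M3 THEN P8]. New: T73, P8.
Round 6: rule 1 [IF T73 THEN P38]. New: P38.
Closure: {B, C, D7, E, F, F90, G, J4, K3, L, M3, N7, P38, P8, Q3, R, S4, T73, V5, W2} — 20 facts.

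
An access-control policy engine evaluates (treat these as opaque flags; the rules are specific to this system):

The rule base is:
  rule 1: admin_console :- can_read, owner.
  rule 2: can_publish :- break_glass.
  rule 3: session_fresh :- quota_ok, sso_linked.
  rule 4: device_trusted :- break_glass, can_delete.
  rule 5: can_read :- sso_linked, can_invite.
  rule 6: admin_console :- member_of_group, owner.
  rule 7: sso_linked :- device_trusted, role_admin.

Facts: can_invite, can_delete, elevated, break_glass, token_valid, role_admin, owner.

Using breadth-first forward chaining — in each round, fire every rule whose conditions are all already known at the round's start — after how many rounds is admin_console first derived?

4

[1] rule 2 [can_publish :- break_glass.]; rule 4 [device_trusted :- break_glass, can_delete.]. ⇒ new: can_publish, device_trusted.
[2] rule 7 [sso_linked :- device_trusted, role_admin.]. ⇒ new: sso_linked.
[3] rule 5 [can_read :- sso_linked, can_invite.]. ⇒ new: can_read.
[4] rule 1 [admin_console :- can_read, owner.]. ⇒ new: admin_console.
admin_console first appears in round 4.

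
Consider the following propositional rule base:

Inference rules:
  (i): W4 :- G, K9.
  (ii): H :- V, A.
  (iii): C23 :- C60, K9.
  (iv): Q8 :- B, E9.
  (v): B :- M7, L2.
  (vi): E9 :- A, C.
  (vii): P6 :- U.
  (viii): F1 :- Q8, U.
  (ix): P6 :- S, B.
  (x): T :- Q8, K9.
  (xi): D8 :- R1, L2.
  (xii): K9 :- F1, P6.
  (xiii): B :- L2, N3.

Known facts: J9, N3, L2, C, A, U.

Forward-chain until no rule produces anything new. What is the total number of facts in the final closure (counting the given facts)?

Round 1: (vi) [E9 :- A, C.]; (vii) [P6 :- U.]; (xiii) [B :- L2, N3.]. Adds E9, P6, B.
Round 2: (iv) [Q8 :- B, E9.]. Adds Q8.
Round 3: (viii) [F1 :- Q8, U.]. Adds F1.
Round 4: (xii) [K9 :- F1, P6.]. Adds K9.
Round 5: (x) [T :- Q8, K9.]. Adds T.
Closure: {A, B, C, E9, F1, J9, K9, L2, N3, P6, Q8, T, U} — 13 facts.

13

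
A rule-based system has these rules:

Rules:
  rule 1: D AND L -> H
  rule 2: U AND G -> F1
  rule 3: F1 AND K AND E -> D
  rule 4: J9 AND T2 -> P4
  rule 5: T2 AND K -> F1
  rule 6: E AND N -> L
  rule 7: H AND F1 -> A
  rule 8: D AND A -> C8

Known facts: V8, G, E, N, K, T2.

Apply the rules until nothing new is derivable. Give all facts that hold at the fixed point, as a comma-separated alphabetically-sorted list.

A, C8, D, E, F1, G, H, K, L, N, T2, V8

Round 1 — rule 5, rule 6, derive F1, L.
Round 2 — rule 3, derive D.
Round 3 — rule 1, derive H.
Round 4 — rule 7, derive A.
Round 5 — rule 8, derive C8.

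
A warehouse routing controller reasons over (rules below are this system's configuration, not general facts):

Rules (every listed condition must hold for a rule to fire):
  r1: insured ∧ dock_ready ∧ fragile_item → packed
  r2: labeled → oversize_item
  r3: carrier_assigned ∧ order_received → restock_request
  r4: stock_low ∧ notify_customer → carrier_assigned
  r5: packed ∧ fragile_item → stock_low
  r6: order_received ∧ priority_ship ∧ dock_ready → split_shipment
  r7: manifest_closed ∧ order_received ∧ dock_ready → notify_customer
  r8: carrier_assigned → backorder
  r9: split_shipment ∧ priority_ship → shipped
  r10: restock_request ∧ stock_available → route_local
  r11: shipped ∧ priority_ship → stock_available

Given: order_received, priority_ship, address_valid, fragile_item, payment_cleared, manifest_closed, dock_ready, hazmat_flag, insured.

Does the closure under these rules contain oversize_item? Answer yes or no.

Round 1: r1 [insured ∧ dock_ready ∧ fragile_item → packed]; r6 [order_received ∧ priority_ship ∧ dock_ready → split_shipment]; r7 [manifest_closed ∧ order_received ∧ dock_ready → notify_customer]. Adds packed, split_shipment, notify_customer.
Round 2: r5 [packed ∧ fragile_item → stock_low]; r9 [split_shipment ∧ priority_ship → shipped]. Adds stock_low, shipped.
Round 3: r4 [stock_low ∧ notify_customer → carrier_assigned]; r11 [shipped ∧ priority_ship → stock_available]. Adds carrier_assigned, stock_available.
Round 4: r3 [carrier_assigned ∧ order_received → restock_request]; r8 [carrier_assigned → backorder]. Adds restock_request, backorder.
Round 5: r10 [restock_request ∧ stock_available → route_local]. Adds route_local.
Fixed point reached. oversize_item is concluded only by r2; r2 needs labeled (never derived).

no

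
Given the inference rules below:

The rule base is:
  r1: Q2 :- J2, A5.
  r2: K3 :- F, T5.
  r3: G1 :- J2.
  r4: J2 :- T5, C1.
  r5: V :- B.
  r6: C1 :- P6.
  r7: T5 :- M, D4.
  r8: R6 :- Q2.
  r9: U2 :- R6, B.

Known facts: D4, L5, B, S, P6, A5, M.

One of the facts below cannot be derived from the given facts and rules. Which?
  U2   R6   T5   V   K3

Round 1 fires r5, r6, r7, giving V, C1, T5.
Round 2 fires r4, giving J2.
Round 3 fires r1, r3, giving Q2, G1.
Round 4 fires r8, giving R6.
Round 5 fires r9, giving U2.
Derived: R6 (round 4), V (round 1), U2 (round 5), T5 (round 1). K3 never appears in any round.

K3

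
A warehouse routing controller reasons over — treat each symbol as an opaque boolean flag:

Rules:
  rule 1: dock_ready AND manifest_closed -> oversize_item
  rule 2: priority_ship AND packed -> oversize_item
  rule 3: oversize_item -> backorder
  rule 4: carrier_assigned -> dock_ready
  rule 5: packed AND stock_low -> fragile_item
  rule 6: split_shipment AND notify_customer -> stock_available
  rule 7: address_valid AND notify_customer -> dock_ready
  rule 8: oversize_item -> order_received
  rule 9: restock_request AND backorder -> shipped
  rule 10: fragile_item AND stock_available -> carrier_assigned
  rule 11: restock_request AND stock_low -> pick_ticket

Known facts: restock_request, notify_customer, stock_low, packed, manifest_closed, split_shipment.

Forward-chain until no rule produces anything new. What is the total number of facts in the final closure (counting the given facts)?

15

Round 1: rule 5 [packed AND stock_low -> fragile_item]; rule 6 [split_shipment AND notify_customer -> stock_available]; rule 11 [restock_request AND stock_low -> pick_ticket]. Adds fragile_item, stock_available, pick_ticket.
Round 2: rule 10 [fragile_item AND stock_available -> carrier_assigned]. Adds carrier_assigned.
Round 3: rule 4 [carrier_assigned -> dock_ready]. Adds dock_ready.
Round 4: rule 1 [dock_ready AND manifest_closed -> oversize_item]. Adds oversize_item.
Round 5: rule 3 [oversize_item -> backorder]; rule 8 [oversize_item -> order_received]. Adds backorder, order_received.
Round 6: rule 9 [restock_request AND backorder -> shipped]. Adds shipped.
Closure: {backorder, carrier_assigned, dock_ready, fragile_item, manifest_closed, notify_customer, order_received, oversize_item, packed, pick_ticket, restock_request, shipped, split_shipment, stock_available, stock_low} — 15 facts.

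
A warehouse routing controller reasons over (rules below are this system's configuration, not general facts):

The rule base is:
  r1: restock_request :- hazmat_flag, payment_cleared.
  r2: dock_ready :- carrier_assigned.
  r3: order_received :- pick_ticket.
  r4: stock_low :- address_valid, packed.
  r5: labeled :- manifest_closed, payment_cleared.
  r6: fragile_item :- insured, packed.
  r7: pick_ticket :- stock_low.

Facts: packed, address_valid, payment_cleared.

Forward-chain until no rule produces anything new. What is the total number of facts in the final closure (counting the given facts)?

6

Round 1 — r4, derive stock_low.
Round 2 — r7, derive pick_ticket.
Round 3 — r3, derive order_received.
Closure: {address_valid, order_received, packed, payment_cleared, pick_ticket, stock_low} — 6 facts.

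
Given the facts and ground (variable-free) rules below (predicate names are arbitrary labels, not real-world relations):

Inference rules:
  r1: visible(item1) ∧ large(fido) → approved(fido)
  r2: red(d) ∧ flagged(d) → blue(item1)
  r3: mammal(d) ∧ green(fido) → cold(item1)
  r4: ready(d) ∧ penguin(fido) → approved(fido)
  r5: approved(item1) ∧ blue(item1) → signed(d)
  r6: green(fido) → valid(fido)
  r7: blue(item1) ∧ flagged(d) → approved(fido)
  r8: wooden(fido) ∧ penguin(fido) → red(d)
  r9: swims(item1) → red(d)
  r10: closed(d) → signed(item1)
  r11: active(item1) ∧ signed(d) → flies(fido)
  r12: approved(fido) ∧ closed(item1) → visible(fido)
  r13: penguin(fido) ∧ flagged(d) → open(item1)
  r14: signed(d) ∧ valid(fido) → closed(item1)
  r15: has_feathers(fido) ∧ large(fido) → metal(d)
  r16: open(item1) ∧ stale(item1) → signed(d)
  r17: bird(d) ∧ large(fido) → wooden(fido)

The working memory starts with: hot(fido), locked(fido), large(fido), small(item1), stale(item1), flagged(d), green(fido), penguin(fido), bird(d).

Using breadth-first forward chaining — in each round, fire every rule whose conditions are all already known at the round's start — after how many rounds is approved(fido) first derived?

4

[1] r6 [green(fido) → valid(fido)]; r13 [penguin(fido) ∧ flagged(d) → open(item1)]; r17 [bird(d) ∧ large(fido) → wooden(fido)]. ⇒ new: valid(fido), open(item1), wooden(fido).
[2] r8 [wooden(fido) ∧ penguin(fido) → red(d)]; r16 [open(item1) ∧ stale(item1) → signed(d)]. ⇒ new: red(d), signed(d).
[3] r2 [red(d) ∧ flagged(d) → blue(item1)]; r14 [signed(d) ∧ valid(fido) → closed(item1)]. ⇒ new: blue(item1), closed(item1).
[4] r7 [blue(item1) ∧ flagged(d) → approved(fido)]. ⇒ new: approved(fido).
approved(fido) first appears in round 4.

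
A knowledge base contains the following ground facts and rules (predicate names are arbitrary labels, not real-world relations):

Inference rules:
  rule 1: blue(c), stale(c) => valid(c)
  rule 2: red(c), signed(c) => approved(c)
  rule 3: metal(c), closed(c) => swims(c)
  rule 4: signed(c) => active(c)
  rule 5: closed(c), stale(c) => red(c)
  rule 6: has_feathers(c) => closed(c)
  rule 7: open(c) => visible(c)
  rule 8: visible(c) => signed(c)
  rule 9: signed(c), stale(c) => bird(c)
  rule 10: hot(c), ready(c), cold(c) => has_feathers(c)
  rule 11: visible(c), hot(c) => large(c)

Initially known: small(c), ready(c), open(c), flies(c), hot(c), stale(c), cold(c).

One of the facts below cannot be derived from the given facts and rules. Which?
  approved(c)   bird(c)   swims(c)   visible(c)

swims(c)

Round 1: rule 7 [open(c) => visible(c)]; rule 10 [hot(c), ready(c), cold(c) => has_feathers(c)]. New: visible(c), has_feathers(c).
Round 2: rule 6 [has_feathers(c) => closed(c)]; rule 8 [visible(c) => signed(c)]; rule 11 [visible(c), hot(c) => large(c)]. New: closed(c), signed(c), large(c).
Round 3: rule 4 [signed(c) => active(c)]; rule 5 [closed(c), stale(c) => red(c)]; rule 9 [signed(c), stale(c) => bird(c)]. New: active(c), red(c), bird(c).
Round 4: rule 2 [red(c), signed(c) => approved(c)]. New: approved(c).
Derived: approved(c) (round 4), visible(c) (round 1), bird(c) (round 3). swims(c) never appears in any round.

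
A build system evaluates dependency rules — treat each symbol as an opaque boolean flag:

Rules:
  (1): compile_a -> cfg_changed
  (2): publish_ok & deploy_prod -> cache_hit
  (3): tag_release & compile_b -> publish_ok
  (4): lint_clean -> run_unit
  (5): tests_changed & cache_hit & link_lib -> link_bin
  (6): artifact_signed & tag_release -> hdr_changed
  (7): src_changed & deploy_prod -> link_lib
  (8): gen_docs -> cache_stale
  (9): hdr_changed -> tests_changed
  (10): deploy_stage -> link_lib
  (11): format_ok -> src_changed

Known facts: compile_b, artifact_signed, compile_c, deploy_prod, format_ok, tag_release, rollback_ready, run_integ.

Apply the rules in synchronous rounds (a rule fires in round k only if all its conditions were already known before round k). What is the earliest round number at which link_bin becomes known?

[1] (3) [tag_release & compile_b -> publish_ok]; (6) [artifact_signed & tag_release -> hdr_changed]; (11) [format_ok -> src_changed]. ⇒ new: publish_ok, hdr_changed, src_changed.
[2] (2) [publish_ok & deploy_prod -> cache_hit]; (7) [src_changed & deploy_prod -> link_lib]; (9) [hdr_changed -> tests_changed]. ⇒ new: cache_hit, link_lib, tests_changed.
[3] (5) [tests_changed & cache_hit & link_lib -> link_bin]. ⇒ new: link_bin.
link_bin first appears in round 3.

3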